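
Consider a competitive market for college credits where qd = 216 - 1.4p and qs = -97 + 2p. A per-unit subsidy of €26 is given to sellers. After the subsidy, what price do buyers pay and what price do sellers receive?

Buyers pay 1305/17; sellers receive 1747/17

Pre-subsidy: 216 - 1.4p = -97 + 2p gives p* = 1565/17, q* = 1481/17.
With the subsidy, sellers receive ps = pb + 26 for each unit, where pb is the price buyers pay.
Supply in terms of pb becomes qs = -97 + 2(pb + 26) = -45 + 2pb. Setting this equal to demand: 216 - 1.4pb = -45 + 2pb, so pb = 1305/17.
Sellers receive ps = 1305/17 + 26 = 1747/17; q' = 216 − 1.4·(1305/17) = 1845/17.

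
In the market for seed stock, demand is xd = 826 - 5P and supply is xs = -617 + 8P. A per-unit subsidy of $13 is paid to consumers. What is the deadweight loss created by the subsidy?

Pre-subsidy: 826 - 5P = -617 + 8P gives P* = 111, x* = 271.
With the rebate, buyers effectively pay Pb = Ps − 13, where Ps is the price sellers receive.
Demand in terms of Ps becomes xd = 826 − 5(Ps − 13) = 891 - 5Ps. Setting this equal to supply: 891 - 5Ps = -617 + 8Ps, so Ps = 116.
Buyers pay Pb = 116 − 13 = 103; x' = -617 + 8·116 = 311.
The subsidy expands output by 311 − 271 = 40 past the efficient level; on those units the gap between marginal cost and willingness to pay runs from 0 up to 13.
DWL = ½ × 13 × 40 = 260.

Deadweight loss = $260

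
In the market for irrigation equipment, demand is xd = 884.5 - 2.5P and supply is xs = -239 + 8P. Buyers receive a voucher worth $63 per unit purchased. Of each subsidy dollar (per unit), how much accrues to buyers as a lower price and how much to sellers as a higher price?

Buyers gain $48 per unit; sellers gain $15 per unit

Pre-subsidy: 884.5 - 2.5P = -239 + 8P gives P* = 107, x* = 617.
With the rebate, buyers effectively pay Pb = Ps − 63, where Ps is the price sellers receive.
Demand in terms of Ps becomes xd = 884.5 − 2.5(Ps − 63) = 1042 - 2.5Ps. Setting this equal to supply: 1042 - 2.5Ps = -239 + 8Ps, so Ps = 122.
Buyers pay Pb = 122 − 63 = 59; x' = -239 + 8·122 = 737.
Buyers' price falls by P* − Pb = 107 − 59 = 48; sellers' price rises by Ps − P* = 122 − 107 = 15.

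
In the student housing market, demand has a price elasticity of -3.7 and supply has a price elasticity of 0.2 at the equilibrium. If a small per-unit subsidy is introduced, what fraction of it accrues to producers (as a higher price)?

Producer share = 37/39

For a small subsidy around the equilibrium, the benefit split depends on the relative slopes, which at a point are proportional to the elasticities.
Buyer share = εs/(εs + |εd|) = 0.2/(0.2 + 3.7) = 2/39; seller share = |εd|/(εs + |εd|) = 37/39.
So producers capture 37/39 of the subsidy.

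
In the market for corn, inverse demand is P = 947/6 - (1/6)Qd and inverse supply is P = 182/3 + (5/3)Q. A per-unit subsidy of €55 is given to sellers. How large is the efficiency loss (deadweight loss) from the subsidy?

Pre-subsidy: 947/6 - (1/6)Q = 182/3 + (5/3)Q gives Q* = 53 and P* = 149.
With the subsidy, sellers receive Ps = Pb + 55 for each unit, where Pb is the price buyers pay.
On the curves, Pb = 947/6 - (1/6)Q and Ps = 182/3 + (5/3)Q; the wedge Ps − Pb = 55 gives 182/3 + (5/3)Q − (947/6 - (1/6)Q) = 55, so Q' = 83.
Then Pb = 947/6 − (1/6)·83 = 144 and Ps = 182/3 + (5/3)·83 = 199.
The subsidy expands output by 83 − 53 = 30 past the efficient level; on those units the gap between marginal cost and willingness to pay runs from 0 up to 55.
DWL = ½ × 55 × 30 = 825.

Deadweight loss = €825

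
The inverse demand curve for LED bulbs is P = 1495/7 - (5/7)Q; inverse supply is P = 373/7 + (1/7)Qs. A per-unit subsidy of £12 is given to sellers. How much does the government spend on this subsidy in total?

Pre-subsidy: 1495/7 - (5/7)Q = 373/7 + (1/7)Q gives Q* = 187 and P* = 80.
With the subsidy, sellers receive Ps = Pb + 12 for each unit, where Pb is the price buyers pay.
On the curves, Pb = 1495/7 - (5/7)Q and Ps = 373/7 + (1/7)Q; the wedge Ps − Pb = 12 gives 373/7 + (1/7)Q − (1495/7 - (5/7)Q) = 12, so Q' = 201.
Then Pb = 1495/7 − (5/7)·201 = 70 and Ps = 373/7 + (1/7)·201 = 82.
Government outlay = subsidy × quantity = 12 × 201 = 2412.

Government cost = £2412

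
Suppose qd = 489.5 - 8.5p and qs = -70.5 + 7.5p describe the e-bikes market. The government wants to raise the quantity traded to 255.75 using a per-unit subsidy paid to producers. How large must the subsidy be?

At q = 255.75, invert demand for the buyer price: pb = (489.5 − 255.75)/8.5 = 27.5; invert supply for the seller price: ps = (255.75 − (-70.5))/7.5 = 43.5.
The subsidy must fill the gap: s = ps − pb = 43.5 − 27.5 = 16.

Required subsidy s = 16 per unit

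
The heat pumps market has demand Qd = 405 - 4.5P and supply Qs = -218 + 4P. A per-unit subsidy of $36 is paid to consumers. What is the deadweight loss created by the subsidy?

Deadweight loss = 23328/17

Pre-subsidy: 405 - 4.5P = -218 + 4P gives P* = 1246/17, Q* = 1278/17.
With the rebate, buyers effectively pay Pb = Ps − 36, where Ps is the price sellers receive.
Demand in terms of Ps becomes Qd = 405 − 4.5(Ps − 36) = 567 - 4.5Ps. Setting this equal to supply: 567 - 4.5Ps = -218 + 4Ps, so Ps = 1570/17.
Buyers pay Pb = 1570/17 − 36 = 958/17; Q' = -218 + 4·(1570/17) = 2574/17.
The subsidy expands output by 2574/17 − 1278/17 = 1296/17 past the efficient level; on those units the gap between marginal cost and willingness to pay runs from 0 up to 36.
DWL = ½ × 36 × 1296/17 = 23328/17.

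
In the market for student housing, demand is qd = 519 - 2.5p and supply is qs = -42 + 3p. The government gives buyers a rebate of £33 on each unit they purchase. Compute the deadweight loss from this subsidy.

Deadweight loss = £742.5

Pre-subsidy: 519 - 2.5p = -42 + 3p gives p* = 102, q* = 264.
With the rebate, buyers effectively pay pb = ps − 33, where ps is the price sellers receive.
Demand in terms of ps becomes qd = 519 − 2.5(ps − 33) = 601.5 - 2.5ps. Setting this equal to supply: 601.5 - 2.5ps = -42 + 3ps, so ps = 117.
Buyers pay pb = 117 − 33 = 84; q' = -42 + 3·117 = 309.
The subsidy expands output by 309 − 264 = 45 past the efficient level; on those units the gap between marginal cost and willingness to pay runs from 0 up to 33.
DWL = ½ × 33 × 45 = 742.5.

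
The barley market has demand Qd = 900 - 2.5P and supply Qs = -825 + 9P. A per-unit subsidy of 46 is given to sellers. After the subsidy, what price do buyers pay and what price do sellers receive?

Buyers pay 114; sellers receive 160

Pre-subsidy: 900 - 2.5P = -825 + 9P gives P* = 150, Q* = 525.
With the subsidy, sellers receive Ps = Pb + 46 for each unit, where Pb is the price buyers pay.
Supply in terms of Pb becomes Qs = -825 + 9(Pb + 46) = -411 + 9Pb. Setting this equal to demand: 900 - 2.5Pb = -411 + 9Pb, so Pb = 114.
Sellers receive Ps = 114 + 46 = 160; Q' = 900 − 2.5·114 = 615.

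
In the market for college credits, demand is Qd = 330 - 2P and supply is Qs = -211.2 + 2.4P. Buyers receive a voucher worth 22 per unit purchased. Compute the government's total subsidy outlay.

Pre-subsidy: 330 - 2P = -211.2 + 2.4P gives P* = 123, Q* = 84.
With the rebate, buyers effectively pay Pb = Ps − 22, where Ps is the price sellers receive.
Demand in terms of Ps becomes Qd = 330 − 2(Ps − 22) = 374 - 2Ps. Setting this equal to supply: 374 - 2Ps = -211.2 + 2.4Ps, so Ps = 133.
Buyers pay Pb = 133 − 22 = 111; Q' = -211.2 + 2.4·133 = 108.
Government outlay = subsidy × quantity = 22 × 108 = 2376.

Government cost = 2376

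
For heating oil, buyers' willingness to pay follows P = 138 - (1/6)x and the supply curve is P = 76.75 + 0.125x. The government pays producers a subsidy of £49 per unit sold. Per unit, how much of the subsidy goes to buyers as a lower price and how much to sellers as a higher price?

Buyers gain £28 per unit; sellers gain £21 per unit

Pre-subsidy: 138 - (1/6)x = 76.75 + 0.125x gives x* = 210 and P* = 103.
With the subsidy, sellers receive Ps = Pb + 49 for each unit, where Pb is the price buyers pay.
On the curves, Pb = 138 - (1/6)x and Ps = 76.75 + 0.125x; the wedge Ps − Pb = 49 gives 76.75 + 0.125x − (138 - (1/6)x) = 49, so x' = 378.
Then Pb = 138 − (1/6)·378 = 75 and Ps = 76.75 + 0.125·378 = 124.
Buyers' price falls by P* − Pb = 103 − 75 = 28; sellers' price rises by Ps − P* = 124 − 103 = 21.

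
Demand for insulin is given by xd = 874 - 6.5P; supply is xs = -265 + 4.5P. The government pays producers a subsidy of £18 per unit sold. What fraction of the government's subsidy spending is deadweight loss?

DWL / government spending = 1053/10948

Pre-subsidy: 874 - 6.5P = -265 + 4.5P gives P* = 1139/11, x* = 4421/22.
With the subsidy, sellers receive Ps = Pb + 18 for each unit, where Pb is the price buyers pay.
Supply in terms of Pb becomes xs = -265 + 4.5(Pb + 18) = -184 + 4.5Pb. Setting this equal to demand: 874 - 6.5Pb = -184 + 4.5Pb, so Pb = 1058/11.
Sellers receive Ps = 1058/11 + 18 = 1256/11; x' = 874 − 6.5·(1058/11) = 2737/11.
ΔCS = ½(4421/22 + 2737/11)(1139/11 − 1058/11) = 801495/484; ΔPS = ½(4421/22 + 2737/11)(1256/11 − 1139/11) = 1157715/484.
Government spending = 18 × 2737/11 = 49266/11.
DWL = ½ × 18 × (2737/11 − 4421/22) = 9477/22; fraction = (9477/22) / (49266/11) = 1053/10948.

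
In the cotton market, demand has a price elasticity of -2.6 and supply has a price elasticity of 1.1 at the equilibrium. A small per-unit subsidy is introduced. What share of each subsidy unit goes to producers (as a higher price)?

For a small subsidy around the equilibrium, the benefit split depends on the relative slopes, which at a point are proportional to the elasticities.
Buyer share = εs/(εs + |εd|) = 1.1/(1.1 + 2.6) = 11/37; seller share = |εd|/(εs + |εd|) = 26/37.
So producers capture 26/37 of the subsidy.

Producer share = 26/37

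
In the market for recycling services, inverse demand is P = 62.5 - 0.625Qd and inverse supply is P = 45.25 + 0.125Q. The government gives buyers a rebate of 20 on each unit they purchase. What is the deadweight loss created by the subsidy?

Deadweight loss = 800/3

Pre-subsidy: 62.5 - 0.625Q = 45.25 + 0.125Q gives Q* = 23 and P* = 48.125.
With the rebate, buyers effectively pay Pb = Ps − 20, where Ps is the price sellers receive.
On the curves, Pb = 62.5 - 0.625Q and Ps = 45.25 + 0.125Q; the wedge Ps − Pb = 20 gives 45.25 + 0.125Q − (62.5 - 0.625Q) = 20, so Q' = 149/3.
Then Pb = 62.5 − 0.625·(149/3) = 755/24 and Ps = 45.25 + 0.125·(149/3) = 1235/24.
The subsidy expands output by 149/3 − 23 = 80/3 past the efficient level; on those units the gap between marginal cost and willingness to pay runs from 0 up to 20.
DWL = ½ × 20 × 80/3 = 800/3.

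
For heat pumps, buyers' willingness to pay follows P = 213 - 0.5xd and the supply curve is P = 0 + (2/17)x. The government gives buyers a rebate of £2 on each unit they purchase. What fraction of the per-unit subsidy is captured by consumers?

Pre-subsidy: 213 - 0.5x = 0 + (2/17)x gives x* = 2414/7 and P* = 284/7.
With the rebate, buyers effectively pay Pb = Ps − 2, where Ps is the price sellers receive.
On the curves, Pb = 213 - 0.5x and Ps = 0 + (2/17)x; the wedge Ps − Pb = 2 gives 0 + (2/17)x − (213 - 0.5x) = 2, so x' = 7310/21.
Then Pb = 213 − 0.5·(7310/21) = 818/21 and Ps = 0 + (2/17)·(7310/21) = 860/21.
Buyers' price falls by P* − Pb = 284/7 − 818/21 = 34/21; sellers' price rises by Ps − P* = 860/21 − 284/7 = 8/21.
So consumers capture (34/21)/2 = 17/21 of each unit of subsidy.

Consumer share = 17/21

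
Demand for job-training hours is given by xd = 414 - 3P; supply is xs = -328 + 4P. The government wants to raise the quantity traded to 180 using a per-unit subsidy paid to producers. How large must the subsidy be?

At x = 180, invert demand for the buyer price: Pb = (414 − 180)/3 = 78; invert supply for the seller price: Ps = (180 − (-328))/4 = 127.
The subsidy must fill the gap: s = Ps − Pb = 127 − 78 = 49.

Required subsidy s = 49 per unit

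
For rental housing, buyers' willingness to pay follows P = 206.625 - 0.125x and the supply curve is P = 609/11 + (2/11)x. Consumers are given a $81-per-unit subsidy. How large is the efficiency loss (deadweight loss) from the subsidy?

Deadweight loss = $10692

Pre-subsidy: 206.625 - 0.125x = 609/11 + (2/11)x gives x* = 493 and P* = 145.
With the rebate, buyers effectively pay Pb = Ps − 81, where Ps is the price sellers receive.
On the curves, Pb = 206.625 - 0.125x and Ps = 609/11 + (2/11)x; the wedge Ps − Pb = 81 gives 609/11 + (2/11)x − (206.625 - 0.125x) = 81, so x' = 757.
Then Pb = 206.625 − 0.125·757 = 112 and Ps = 609/11 + (2/11)·757 = 193.
The subsidy expands output by 757 − 493 = 264 past the efficient level; on those units the gap between marginal cost and willingness to pay runs from 0 up to 81.
DWL = ½ × 81 × 264 = 10692.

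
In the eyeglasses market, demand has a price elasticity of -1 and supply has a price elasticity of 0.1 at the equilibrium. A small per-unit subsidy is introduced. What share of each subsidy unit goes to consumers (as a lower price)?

Consumer share = 1/11

For a small subsidy around the equilibrium, the benefit split depends on the relative slopes, which at a point are proportional to the elasticities.
Buyer share = εs/(εs + |εd|) = 0.1/(0.1 + 1) = 1/11; seller share = |εd|/(εs + |εd|) = 10/11.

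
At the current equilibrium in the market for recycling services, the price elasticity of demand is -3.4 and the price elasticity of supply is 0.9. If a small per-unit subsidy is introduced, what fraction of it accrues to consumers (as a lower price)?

For a small subsidy around the equilibrium, the benefit split depends on the relative slopes, which at a point are proportional to the elasticities.
Buyer share = εs/(εs + |εd|) = 0.9/(0.9 + 3.4) = 9/43; seller share = |εd|/(εs + |εd|) = 34/43.

Consumer share = 9/43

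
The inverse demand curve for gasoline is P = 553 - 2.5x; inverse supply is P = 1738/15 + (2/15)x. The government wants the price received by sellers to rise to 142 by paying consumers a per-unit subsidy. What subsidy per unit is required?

At a seller price of 142, quantity supplied is -869 + 7.5·142 = 196.
Buyers absorb 196 only when they pay Pb = 553 − 2.5·196 = 63.
s = Ps − Pb = 142 − 63 = 79.

Required subsidy s = 79 per unit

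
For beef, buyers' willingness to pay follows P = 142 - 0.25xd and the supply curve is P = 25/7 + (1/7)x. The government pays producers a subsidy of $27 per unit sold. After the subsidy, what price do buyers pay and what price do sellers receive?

Pre-subsidy: 142 - 0.25x = 25/7 + (1/7)x gives x* = 3876/11 and P* = 593/11.
With the subsidy, sellers receive Ps = Pb + 27 for each unit, where Pb is the price buyers pay.
On the curves, Pb = 142 - 0.25x and Ps = 25/7 + (1/7)x; the wedge Ps − Pb = 27 gives 25/7 + (1/7)x − (142 - 0.25x) = 27, so x' = 4632/11.
Then Pb = 142 − 0.25·(4632/11) = 404/11 and Ps = 25/7 + (1/7)·(4632/11) = 701/11.

Buyers pay 404/11; sellers receive 701/11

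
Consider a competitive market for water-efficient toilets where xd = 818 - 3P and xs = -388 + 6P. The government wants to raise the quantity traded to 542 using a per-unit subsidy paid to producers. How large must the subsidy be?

Required subsidy s = 63 per unit

At x = 542, invert demand for the buyer price: Pb = (818 − 542)/3 = 92; invert supply for the seller price: Ps = (542 − (-388))/6 = 155.
The subsidy must fill the gap: s = Ps − Pb = 155 − 92 = 63.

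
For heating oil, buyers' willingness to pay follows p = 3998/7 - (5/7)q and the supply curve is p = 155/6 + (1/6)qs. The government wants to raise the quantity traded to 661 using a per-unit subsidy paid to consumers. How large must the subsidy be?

At q = 661, from the demand curve buyers pay pb = 3998/7 − (5/7)·661 = 99; from the supply curve sellers need ps = 155/6 + (1/6)·661 = 136.
The subsidy must fill the gap: s = ps − pb = 136 − 99 = 37.

Required subsidy s = 37 per unit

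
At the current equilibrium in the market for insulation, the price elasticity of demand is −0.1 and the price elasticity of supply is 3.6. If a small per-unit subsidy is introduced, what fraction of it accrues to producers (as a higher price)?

Producer share = 1/37

For a small subsidy around the equilibrium, the benefit split depends on the relative slopes, which at a point are proportional to the elasticities.
Buyer share = εs/(εs + |εd|) = 3.6/(3.6 + 0.1) = 36/37; seller share = |εd|/(εs + |εd|) = 1/37.
So producers capture 1/37 of the subsidy.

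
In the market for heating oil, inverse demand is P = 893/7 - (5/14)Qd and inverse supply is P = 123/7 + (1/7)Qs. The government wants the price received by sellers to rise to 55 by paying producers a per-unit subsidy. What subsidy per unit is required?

Required subsidy s = 21 per unit

At a seller price of 55, quantity supplied is -123 + 7·55 = 262.
Buyers absorb 262 only when they pay Pb = 893/7 − (5/14)·262 = 34.
s = Ps − Pb = 55 − 34 = 21.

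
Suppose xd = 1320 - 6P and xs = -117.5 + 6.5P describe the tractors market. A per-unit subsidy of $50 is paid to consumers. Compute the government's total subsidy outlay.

Pre-subsidy: 1320 - 6P = -117.5 + 6.5P gives P* = 115, x* = 630.
With the rebate, buyers effectively pay Pb = Ps − 50, where Ps is the price sellers receive.
Demand in terms of Ps becomes xd = 1320 − 6(Ps − 50) = 1620 - 6Ps. Setting this equal to supply: 1620 - 6Ps = -117.5 + 6.5Ps, so Ps = 139.
Buyers pay Pb = 139 − 50 = 89; x' = -117.5 + 6.5·139 = 786.
Government outlay = subsidy × quantity = 50 × 786 = 39300.

Government cost = $39300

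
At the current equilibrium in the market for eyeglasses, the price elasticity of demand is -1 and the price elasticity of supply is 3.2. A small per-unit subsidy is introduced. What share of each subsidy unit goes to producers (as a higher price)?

For a small subsidy around the equilibrium, the benefit split depends on the relative slopes, which at a point are proportional to the elasticities.
Buyer share = εs/(εs + |εd|) = 3.2/(3.2 + 1) = 16/21; seller share = |εd|/(εs + |εd|) = 5/21.
So producers capture 5/21 of the subsidy.

Producer share = 5/21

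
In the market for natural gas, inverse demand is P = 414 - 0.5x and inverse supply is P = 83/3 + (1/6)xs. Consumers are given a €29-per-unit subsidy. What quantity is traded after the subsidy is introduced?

x' = 623

Pre-subsidy: 414 - 0.5x = 83/3 + (1/6)x gives x* = 579.5 and P* = 124.25.
With the rebate, buyers effectively pay Pb = Ps − 29, where Ps is the price sellers receive.
On the curves, Pb = 414 - 0.5x and Ps = 83/3 + (1/6)x; the wedge Ps − Pb = 29 gives 83/3 + (1/6)x − (414 - 0.5x) = 29, so x' = 623.
Then Pb = 414 − 0.5·623 = 102.5 and Ps = 83/3 + (1/6)·623 = 131.5.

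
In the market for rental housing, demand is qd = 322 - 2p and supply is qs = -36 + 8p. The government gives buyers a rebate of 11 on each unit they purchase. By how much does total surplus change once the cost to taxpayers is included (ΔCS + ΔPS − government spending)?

Net change in total surplus = -96.8

Pre-subsidy: 322 - 2p = -36 + 8p gives p* = 35.8, q* = 250.4.
With the rebate, buyers effectively pay pb = ps − 11, where ps is the price sellers receive.
Demand in terms of ps becomes qd = 322 − 2(ps − 11) = 344 - 2ps. Setting this equal to supply: 344 - 2ps = -36 + 8ps, so ps = 38.
Buyers pay pb = 38 − 11 = 27; q' = -36 + 8·38 = 268.
ΔCS = ½(250.4 + 268)(35.8 − 27) = 2280.96; ΔPS = ½(250.4 + 268)(38 − 35.8) = 570.24.
Government spending = 11 × 268 = 2948.
Net change = 2280.96 + 570.24 − 2948 = -96.8. The loss equals the DWL triangle ½·11·17.6.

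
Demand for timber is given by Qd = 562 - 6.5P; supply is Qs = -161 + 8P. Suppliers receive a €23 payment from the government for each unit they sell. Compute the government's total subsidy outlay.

Government cost = 213693/29

Pre-subsidy: 562 - 6.5P = -161 + 8P gives P* = 1446/29, Q* = 6899/29.
With the subsidy, sellers receive Ps = Pb + 23 for each unit, where Pb is the price buyers pay.
Supply in terms of Pb becomes Qs = -161 + 8(Pb + 23) = 23 + 8Pb. Setting this equal to demand: 562 - 6.5Pb = 23 + 8Pb, so Pb = 1078/29.
Sellers receive Ps = 1078/29 + 23 = 1745/29; Q' = 562 − 6.5·(1078/29) = 9291/29.
Government outlay = subsidy × quantity = 23 × 9291/29 = 213693/29.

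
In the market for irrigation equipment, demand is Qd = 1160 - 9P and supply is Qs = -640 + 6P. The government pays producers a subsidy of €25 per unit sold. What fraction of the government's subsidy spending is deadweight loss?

DWL / government spending = 9/34

Pre-subsidy: 1160 - 9P = -640 + 6P gives P* = 120, Q* = 80.
With the subsidy, sellers receive Ps = Pb + 25 for each unit, where Pb is the price buyers pay.
Supply in terms of Pb becomes Qs = -640 + 6(Pb + 25) = -490 + 6Pb. Setting this equal to demand: 1160 - 9Pb = -490 + 6Pb, so Pb = 110.
Sellers receive Ps = 110 + 25 = 135; Q' = 1160 − 9·110 = 170.
ΔCS = ½(80 + 170)(120 − 110) = 1250; ΔPS = ½(80 + 170)(135 − 120) = 1875.
Government spending = 25 × 170 = 4250.
DWL = ½ × 25 × (170 − 80) = 1125; fraction = 1125 / 4250 = 9/34.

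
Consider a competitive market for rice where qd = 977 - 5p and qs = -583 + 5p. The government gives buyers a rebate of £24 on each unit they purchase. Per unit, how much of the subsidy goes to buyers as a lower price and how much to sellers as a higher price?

Buyers gain £12 per unit; sellers gain £12 per unit

Pre-subsidy: 977 - 5p = -583 + 5p gives p* = 156, q* = 197.
With the rebate, buyers effectively pay pb = ps − 24, where ps is the price sellers receive.
Demand in terms of ps becomes qd = 977 − 5(ps − 24) = 1097 - 5ps. Setting this equal to supply: 1097 - 5ps = -583 + 5ps, so ps = 168.
Buyers pay pb = 168 − 24 = 144; q' = -583 + 5·168 = 257.
Buyers' price falls by p* − pb = 156 − 144 = 12; sellers' price rises by ps − p* = 168 − 156 = 12.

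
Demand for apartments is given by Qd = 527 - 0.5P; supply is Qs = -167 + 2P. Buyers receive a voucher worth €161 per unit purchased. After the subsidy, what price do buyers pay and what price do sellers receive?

Pre-subsidy: 527 - 0.5P = -167 + 2P gives P* = 277.6, Q* = 388.2.
With the rebate, buyers effectively pay Pb = Ps − 161, where Ps is the price sellers receive.
Demand in terms of Ps becomes Qd = 527 − 0.5(Ps − 161) = 607.5 - 0.5Ps. Setting this equal to supply: 607.5 - 0.5Ps = -167 + 2Ps, so Ps = 309.8.
Buyers pay Pb = 309.8 − 161 = 148.8; Q' = -167 + 2·309.8 = 452.6.

Buyers pay €148.8; sellers receive €309.8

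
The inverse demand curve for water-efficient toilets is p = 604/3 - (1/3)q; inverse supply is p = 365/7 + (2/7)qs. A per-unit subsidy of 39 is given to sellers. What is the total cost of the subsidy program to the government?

Government cost = 11856

Pre-subsidy: 604/3 - (1/3)q = 365/7 + (2/7)q gives q* = 241 and p* = 121.
With the subsidy, sellers receive ps = pb + 39 for each unit, where pb is the price buyers pay.
On the curves, pb = 604/3 - (1/3)q and ps = 365/7 + (2/7)q; the wedge ps − pb = 39 gives 365/7 + (2/7)q − (604/3 - (1/3)q) = 39, so q' = 304.
Then pb = 604/3 − (1/3)·304 = 100 and ps = 365/7 + (2/7)·304 = 139.
Government outlay = subsidy × quantity = 39 × 304 = 11856.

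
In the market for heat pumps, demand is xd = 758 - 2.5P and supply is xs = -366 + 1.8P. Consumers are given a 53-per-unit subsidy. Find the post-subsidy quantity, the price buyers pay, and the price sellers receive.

x' = 6879/43; buyers pay 10286/43; sellers receive 12565/43

Pre-subsidy: 758 - 2.5P = -366 + 1.8P gives P* = 11240/43, x* = 4494/43.
With the rebate, buyers effectively pay Pb = Ps − 53, where Ps is the price sellers receive.
Demand in terms of Ps becomes xd = 758 − 2.5(Ps − 53) = 890.5 - 2.5Ps. Setting this equal to supply: 890.5 - 2.5Ps = -366 + 1.8Ps, so Ps = 12565/43.
Buyers pay Pb = 12565/43 − 53 = 10286/43; x' = -366 + 1.8·(12565/43) = 6879/43.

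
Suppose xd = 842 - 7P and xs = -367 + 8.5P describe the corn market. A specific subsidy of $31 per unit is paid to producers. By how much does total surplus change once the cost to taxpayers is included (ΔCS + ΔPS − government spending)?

Pre-subsidy: 842 - 7P = -367 + 8.5P gives P* = 78, x* = 296.
With the subsidy, sellers receive Ps = Pb + 31 for each unit, where Pb is the price buyers pay.
Supply in terms of Pb becomes xs = -367 + 8.5(Pb + 31) = -103.5 + 8.5Pb. Setting this equal to demand: 842 - 7Pb = -103.5 + 8.5Pb, so Pb = 61.
Sellers receive Ps = 61 + 31 = 92; x' = 842 − 7·61 = 415.
ΔCS = ½(296 + 415)(78 − 61) = 6043.5; ΔPS = ½(296 + 415)(92 − 78) = 4977.
Government spending = 31 × 415 = 12865.
Net change = 6043.5 + 4977 − 12865 = -1844.5. The loss equals the DWL triangle ½·31·119.

Net change in total surplus = -$1844.5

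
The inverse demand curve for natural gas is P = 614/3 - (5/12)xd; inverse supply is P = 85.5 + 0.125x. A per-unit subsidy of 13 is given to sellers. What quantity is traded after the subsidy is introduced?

x' = 244

Pre-subsidy: 614/3 - (5/12)x = 85.5 + 0.125x gives x* = 220 and P* = 113.
With the subsidy, sellers receive Ps = Pb + 13 for each unit, where Pb is the price buyers pay.
On the curves, Pb = 614/3 - (5/12)x and Ps = 85.5 + 0.125x; the wedge Ps − Pb = 13 gives 85.5 + 0.125x − (614/3 - (5/12)x) = 13, so x' = 244.
Then Pb = 614/3 − (5/12)·244 = 103 and Ps = 85.5 + 0.125·244 = 116.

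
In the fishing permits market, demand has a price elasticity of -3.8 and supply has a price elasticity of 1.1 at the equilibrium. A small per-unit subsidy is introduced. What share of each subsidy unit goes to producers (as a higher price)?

Producer share = 38/49

For a small subsidy around the equilibrium, the benefit split depends on the relative slopes, which at a point are proportional to the elasticities.
Buyer share = εs/(εs + |εd|) = 1.1/(1.1 + 3.8) = 11/49; seller share = |εd|/(εs + |εd|) = 38/49.
So producers capture 38/49 of the subsidy.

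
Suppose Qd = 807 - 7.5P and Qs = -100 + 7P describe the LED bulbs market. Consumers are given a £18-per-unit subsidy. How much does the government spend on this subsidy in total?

Government cost = 210384/29

Pre-subsidy: 807 - 7.5P = -100 + 7P gives P* = 1814/29, Q* = 9798/29.
With the rebate, buyers effectively pay Pb = Ps − 18, where Ps is the price sellers receive.
Demand in terms of Ps becomes Qd = 807 − 7.5(Ps − 18) = 942 - 7.5Ps. Setting this equal to supply: 942 - 7.5Ps = -100 + 7Ps, so Ps = 2084/29.
Buyers pay Pb = 2084/29 − 18 = 1562/29; Q' = -100 + 7·(2084/29) = 11688/29.
Government outlay = subsidy × quantity = 18 × 11688/29 = 210384/29.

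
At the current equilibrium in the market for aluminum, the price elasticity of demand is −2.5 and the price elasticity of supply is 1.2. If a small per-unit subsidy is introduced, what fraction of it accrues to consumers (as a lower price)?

For a small subsidy around the equilibrium, the benefit split depends on the relative slopes, which at a point are proportional to the elasticities.
Buyer share = εs/(εs + |εd|) = 1.2/(1.2 + 2.5) = 12/37; seller share = |εd|/(εs + |εd|) = 25/37.

Consumer share = 12/37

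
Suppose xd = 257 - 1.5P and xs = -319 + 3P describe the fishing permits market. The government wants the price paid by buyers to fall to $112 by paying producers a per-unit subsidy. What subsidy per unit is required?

At a buyer price of 112, quantity demanded is 257 − 1.5·112 = 89.
Sellers supply 89 only when they receive Ps with -319 + 3·Ps = 89, i.e. Ps = 136.
s = Ps − Pb = 136 − 112 = 24.

Required subsidy s = $24 per unit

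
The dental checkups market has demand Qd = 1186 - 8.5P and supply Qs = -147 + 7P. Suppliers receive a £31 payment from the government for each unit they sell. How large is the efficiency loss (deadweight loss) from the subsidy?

Pre-subsidy: 1186 - 8.5P = -147 + 7P gives P* = 86, Q* = 455.
With the subsidy, sellers receive Ps = Pb + 31 for each unit, where Pb is the price buyers pay.
Supply in terms of Pb becomes Qs = -147 + 7(Pb + 31) = 70 + 7Pb. Setting this equal to demand: 1186 - 8.5Pb = 70 + 7Pb, so Pb = 72.
Sellers receive Ps = 72 + 31 = 103; Q' = 1186 − 8.5·72 = 574.
The subsidy expands output by 574 − 455 = 119 past the efficient level; on those units the gap between marginal cost and willingness to pay runs from 0 up to 31.
DWL = ½ × 31 × 119 = 1844.5.

Deadweight loss = £1844.5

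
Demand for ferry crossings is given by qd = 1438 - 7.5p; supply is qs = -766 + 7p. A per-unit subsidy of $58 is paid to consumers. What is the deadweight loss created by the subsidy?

Deadweight loss = $6090

Pre-subsidy: 1438 - 7.5p = -766 + 7p gives p* = 152, q* = 298.
With the rebate, buyers effectively pay pb = ps − 58, where ps is the price sellers receive.
Demand in terms of ps becomes qd = 1438 − 7.5(ps − 58) = 1873 - 7.5ps. Setting this equal to supply: 1873 - 7.5ps = -766 + 7ps, so ps = 182.
Buyers pay pb = 182 − 58 = 124; q' = -766 + 7·182 = 508.
The subsidy expands output by 508 − 298 = 210 past the efficient level; on those units the gap between marginal cost and willingness to pay runs from 0 up to 58.
DWL = ½ × 58 × 210 = 6090.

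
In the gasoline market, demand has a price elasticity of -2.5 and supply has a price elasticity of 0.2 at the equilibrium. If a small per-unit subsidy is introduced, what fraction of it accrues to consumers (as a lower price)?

For a small subsidy around the equilibrium, the benefit split depends on the relative slopes, which at a point are proportional to the elasticities.
Buyer share = εs/(εs + |εd|) = 0.2/(0.2 + 2.5) = 2/27; seller share = |εd|/(εs + |εd|) = 25/27.

Consumer share = 2/27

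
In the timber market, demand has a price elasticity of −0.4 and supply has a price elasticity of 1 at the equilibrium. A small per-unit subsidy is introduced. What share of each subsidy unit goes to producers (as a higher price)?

Producer share = 2/7

For a small subsidy around the equilibrium, the benefit split depends on the relative slopes, which at a point are proportional to the elasticities.
Buyer share = εs/(εs + |εd|) = 1/(1 + 0.4) = 5/7; seller share = |εd|/(εs + |εd|) = 2/7.
So producers capture 2/7 of the subsidy.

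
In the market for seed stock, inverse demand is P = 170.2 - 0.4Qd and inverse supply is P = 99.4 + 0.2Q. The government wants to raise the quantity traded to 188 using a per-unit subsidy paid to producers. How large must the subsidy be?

At Q = 188, from the demand curve buyers pay Pb = 170.2 − 0.4·188 = 95; from the supply curve sellers need Ps = 99.4 + 0.2·188 = 137.
The subsidy must fill the gap: s = Ps − Pb = 137 − 95 = 42.

Required subsidy s = 42 per unit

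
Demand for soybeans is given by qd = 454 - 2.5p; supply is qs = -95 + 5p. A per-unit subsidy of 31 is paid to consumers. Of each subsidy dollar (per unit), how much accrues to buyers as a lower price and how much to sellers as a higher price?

Pre-subsidy: 454 - 2.5p = -95 + 5p gives p* = 73.2, q* = 271.
With the rebate, buyers effectively pay pb = ps − 31, where ps is the price sellers receive.
Demand in terms of ps becomes qd = 454 − 2.5(ps − 31) = 531.5 - 2.5ps. Setting this equal to supply: 531.5 - 2.5ps = -95 + 5ps, so ps = 1253/15.
Buyers pay pb = 1253/15 − 31 = 788/15; q' = -95 + 5·(1253/15) = 968/3.
Buyers' price falls by p* − pb = 73.2 − 788/15 = 62/3; sellers' price rises by ps − p* = 1253/15 − 73.2 = 31/3.

Buyers gain 62/3 per unit; sellers gain 31/3 per unit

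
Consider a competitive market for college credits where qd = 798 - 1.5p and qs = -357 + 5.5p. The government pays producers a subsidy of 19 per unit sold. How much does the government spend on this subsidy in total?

Government cost = 304779/28

Pre-subsidy: 798 - 1.5p = -357 + 5.5p gives p* = 165, q* = 550.5.
With the subsidy, sellers receive ps = pb + 19 for each unit, where pb is the price buyers pay.
Supply in terms of pb becomes qs = -357 + 5.5(pb + 19) = -252.5 + 5.5pb. Setting this equal to demand: 798 - 1.5pb = -252.5 + 5.5pb, so pb = 2101/14.
Sellers receive ps = 2101/14 + 19 = 2367/14; q' = 798 − 1.5·(2101/14) = 16041/28.
Government outlay = subsidy × quantity = 19 × 16041/28 = 304779/28.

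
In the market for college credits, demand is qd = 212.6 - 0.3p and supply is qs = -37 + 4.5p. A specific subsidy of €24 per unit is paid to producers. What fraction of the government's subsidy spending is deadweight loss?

DWL / government spending = 27/1630

Pre-subsidy: 212.6 - 0.3p = -37 + 4.5p gives p* = 52, q* = 197.
With the subsidy, sellers receive ps = pb + 24 for each unit, where pb is the price buyers pay.
Supply in terms of pb becomes qs = -37 + 4.5(pb + 24) = 71 + 4.5pb. Setting this equal to demand: 212.6 - 0.3pb = 71 + 4.5pb, so pb = 29.5.
Sellers receive ps = 29.5 + 24 = 53.5; q' = 212.6 − 0.3·29.5 = 203.75.
ΔCS = ½(197 + 203.75)(52 − 29.5) = 4508.4375; ΔPS = ½(197 + 203.75)(53.5 − 52) = 300.5625.
Government spending = 24 × 203.75 = 4890.
DWL = ½ × 24 × (203.75 − 197) = 81; fraction = 81 / 4890 = 27/1630.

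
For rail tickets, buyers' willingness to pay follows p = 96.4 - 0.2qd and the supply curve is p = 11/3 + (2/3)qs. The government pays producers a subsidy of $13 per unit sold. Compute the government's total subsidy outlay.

Government cost = $1586

Pre-subsidy: 96.4 - 0.2q = 11/3 + (2/3)q gives q* = 107 and p* = 75.
With the subsidy, sellers receive ps = pb + 13 for each unit, where pb is the price buyers pay.
On the curves, pb = 96.4 - 0.2q and ps = 11/3 + (2/3)q; the wedge ps − pb = 13 gives 11/3 + (2/3)q − (96.4 - 0.2q) = 13, so q' = 122.
Then pb = 96.4 − 0.2·122 = 72 and ps = 11/3 + (2/3)·122 = 85.
Government outlay = subsidy × quantity = 13 × 122 = 1586.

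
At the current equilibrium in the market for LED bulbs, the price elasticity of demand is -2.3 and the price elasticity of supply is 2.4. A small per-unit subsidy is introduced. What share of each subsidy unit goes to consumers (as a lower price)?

For a small subsidy around the equilibrium, the benefit split depends on the relative slopes, which at a point are proportional to the elasticities.
Buyer share = εs/(εs + |εd|) = 2.4/(2.4 + 2.3) = 24/47; seller share = |εd|/(εs + |εd|) = 23/47.

Consumer share = 24/47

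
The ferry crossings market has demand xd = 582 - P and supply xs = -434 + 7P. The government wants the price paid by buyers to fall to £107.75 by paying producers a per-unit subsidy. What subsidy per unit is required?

At a buyer price of 107.75, quantity demanded is 582 − 1·107.75 = 474.25.
Sellers supply 474.25 only when they receive Ps with -434 + 7·Ps = 474.25, i.e. Ps = 129.75.
s = Ps − Pb = 129.75 − 107.75 = 22.

Required subsidy s = £22 per unit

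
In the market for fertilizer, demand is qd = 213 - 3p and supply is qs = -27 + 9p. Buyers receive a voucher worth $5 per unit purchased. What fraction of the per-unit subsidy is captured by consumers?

Consumer share = 0.75

Pre-subsidy: 213 - 3p = -27 + 9p gives p* = 20, q* = 153.
With the rebate, buyers effectively pay pb = ps − 5, where ps is the price sellers receive.
Demand in terms of ps becomes qd = 213 − 3(ps − 5) = 228 - 3ps. Setting this equal to supply: 228 - 3ps = -27 + 9ps, so ps = 21.25.
Buyers pay pb = 21.25 − 5 = 16.25; q' = -27 + 9·21.25 = 164.25.
Buyers' price falls by p* − pb = 20 − 16.25 = 3.75; sellers' price rises by ps − p* = 21.25 − 20 = 1.25.
So consumers capture 3.75/5 = 0.75 of each unit of subsidy.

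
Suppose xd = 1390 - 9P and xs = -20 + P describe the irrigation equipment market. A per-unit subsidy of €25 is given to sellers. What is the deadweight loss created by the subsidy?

Deadweight loss = €281.25

Pre-subsidy: 1390 - 9P = -20 + P gives P* = 141, x* = 121.
With the subsidy, sellers receive Ps = Pb + 25 for each unit, where Pb is the price buyers pay.
Supply in terms of Pb becomes xs = -20 + 1(Pb + 25) = 5 + Pb. Setting this equal to demand: 1390 - 9Pb = 5 + Pb, so Pb = 138.5.
Sellers receive Ps = 138.5 + 25 = 163.5; x' = 1390 − 9·138.5 = 143.5.
The subsidy expands output by 143.5 − 121 = 22.5 past the efficient level; on those units the gap between marginal cost and willingness to pay runs from 0 up to 25.
DWL = ½ × 25 × 22.5 = 281.25.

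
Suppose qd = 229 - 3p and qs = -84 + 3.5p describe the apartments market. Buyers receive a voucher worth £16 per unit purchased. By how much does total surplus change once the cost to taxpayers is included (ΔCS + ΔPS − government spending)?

Pre-subsidy: 229 - 3p = -84 + 3.5p gives p* = 626/13, q* = 1099/13.
With the rebate, buyers effectively pay pb = ps − 16, where ps is the price sellers receive.
Demand in terms of ps becomes qd = 229 − 3(ps − 16) = 277 - 3ps. Setting this equal to supply: 277 - 3ps = -84 + 3.5ps, so ps = 722/13.
Buyers pay pb = 722/13 − 16 = 514/13; q' = -84 + 3.5·(722/13) = 1435/13.
ΔCS = ½(1099/13 + 1435/13)(626/13 − 514/13) = 141904/169; ΔPS = ½(1099/13 + 1435/13)(722/13 − 626/13) = 121632/169.
Government spending = 16 × 1435/13 = 22960/13.
Net change = 141904/169 + 121632/169 − 22960/13 = -2688/13. The loss equals the DWL triangle ½·16·336/13.

Net change in total surplus = -2688/13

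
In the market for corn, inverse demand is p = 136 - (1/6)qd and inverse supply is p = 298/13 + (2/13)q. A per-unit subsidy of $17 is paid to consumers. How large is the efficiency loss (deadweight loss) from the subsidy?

Deadweight loss = $450.84

Pre-subsidy: 136 - (1/6)q = 298/13 + (2/13)q gives q* = 352.8 and p* = 77.2.
With the rebate, buyers effectively pay pb = ps − 17, where ps is the price sellers receive.
On the curves, pb = 136 - (1/6)q and ps = 298/13 + (2/13)q; the wedge ps − pb = 17 gives 298/13 + (2/13)q − (136 - (1/6)q) = 17, so q' = 405.84.
Then pb = 136 − (1/6)·405.84 = 68.36 and ps = 298/13 + (2/13)·405.84 = 85.36.
The subsidy expands output by 405.84 − 352.8 = 53.04 past the efficient level; on those units the gap between marginal cost and willingness to pay runs from 0 up to 17.
DWL = ½ × 17 × 53.04 = 450.84.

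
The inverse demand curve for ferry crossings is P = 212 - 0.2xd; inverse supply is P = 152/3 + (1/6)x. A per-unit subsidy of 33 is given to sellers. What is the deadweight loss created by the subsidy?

Deadweight loss = 1485

Pre-subsidy: 212 - 0.2x = 152/3 + (1/6)x gives x* = 440 and P* = 124.
With the subsidy, sellers receive Ps = Pb + 33 for each unit, where Pb is the price buyers pay.
On the curves, Pb = 212 - 0.2x and Ps = 152/3 + (1/6)x; the wedge Ps − Pb = 33 gives 152/3 + (1/6)x − (212 - 0.2x) = 33, so x' = 530.
Then Pb = 212 − 0.2·530 = 106 and Ps = 152/3 + (1/6)·530 = 139.
The subsidy expands output by 530 − 440 = 90 past the efficient level; on those units the gap between marginal cost and willingness to pay runs from 0 up to 33.
DWL = ½ × 33 × 90 = 1485.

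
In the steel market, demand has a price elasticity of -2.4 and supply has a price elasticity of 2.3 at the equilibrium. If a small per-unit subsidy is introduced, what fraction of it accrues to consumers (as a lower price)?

Consumer share = 23/47

For a small subsidy around the equilibrium, the benefit split depends on the relative slopes, which at a point are proportional to the elasticities.
Buyer share = εs/(εs + |εd|) = 2.3/(2.3 + 2.4) = 23/47; seller share = |εd|/(εs + |εd|) = 24/47.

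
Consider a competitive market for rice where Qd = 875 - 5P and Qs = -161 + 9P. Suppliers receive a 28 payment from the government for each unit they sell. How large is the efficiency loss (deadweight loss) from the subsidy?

Deadweight loss = 1260

Pre-subsidy: 875 - 5P = -161 + 9P gives P* = 74, Q* = 505.
With the subsidy, sellers receive Ps = Pb + 28 for each unit, where Pb is the price buyers pay.
Supply in terms of Pb becomes Qs = -161 + 9(Pb + 28) = 91 + 9Pb. Setting this equal to demand: 875 - 5Pb = 91 + 9Pb, so Pb = 56.
Sellers receive Ps = 56 + 28 = 84; Q' = 875 − 5·56 = 595.
The subsidy expands output by 595 − 505 = 90 past the efficient level; on those units the gap between marginal cost and willingness to pay runs from 0 up to 28.
DWL = ½ × 28 × 90 = 1260.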